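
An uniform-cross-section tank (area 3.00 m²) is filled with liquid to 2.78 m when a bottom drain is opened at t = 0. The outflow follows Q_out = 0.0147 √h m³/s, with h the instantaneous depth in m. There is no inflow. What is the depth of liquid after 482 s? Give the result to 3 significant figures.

With no inflow, A dh/dt = −0.0147 √h.
This is separable: 2 d(√h)/dt = −0.0147/A, so √h = √h₀ − (0.0147/(2A)) t.
√h = √2.78 − 0.0147·482/(2·3.00) = 1.6673 − 1.1809 = 0.48643.
h = 0.48643² = 0.23662 m.

0.237 m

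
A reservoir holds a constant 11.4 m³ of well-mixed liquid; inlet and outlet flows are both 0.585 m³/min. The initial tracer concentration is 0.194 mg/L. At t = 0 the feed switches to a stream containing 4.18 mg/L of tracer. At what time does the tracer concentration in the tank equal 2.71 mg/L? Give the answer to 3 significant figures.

Species balance: V dC/dt = Q(C_in − C) ⇒ τ = V/Q = 19.487 min.
C(t) = C_in + (C₀ − C_in) e^(−t/τ). Set C = 2.71 and solve for t:
e^(−t/τ) = (C − C_in)/(C₀ − C_in) = (2.71 − 4.18)/(0.194 − 4.18) = 0.36879
t = −τ ln(…) = 19.487 × 0.99753 = 19.439 min.

19.4 min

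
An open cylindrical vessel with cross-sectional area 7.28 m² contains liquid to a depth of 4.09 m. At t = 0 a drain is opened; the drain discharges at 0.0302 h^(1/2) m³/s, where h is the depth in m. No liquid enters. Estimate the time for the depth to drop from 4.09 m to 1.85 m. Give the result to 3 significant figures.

With no inflow, A dh/dt = −0.0302 √h.
Separate and integrate: 2(√h − √h₀) = −(0.0302/A) t.
t = 2A(√h₀ − √h)/0.0302 = 2·7.28·(√4.09 − √1.85)/0.0302
  = 14.560 × (2.0224 − 1.3601) / 0.0302 = 319.27 s.

319 s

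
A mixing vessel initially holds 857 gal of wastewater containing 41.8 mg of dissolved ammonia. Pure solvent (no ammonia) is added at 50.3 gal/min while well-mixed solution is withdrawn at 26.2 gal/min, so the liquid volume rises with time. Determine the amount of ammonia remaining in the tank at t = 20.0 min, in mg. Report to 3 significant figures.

25.7 mg

Total volume: dV/dt = Q_in − Q_out = 24.100 gal/min, so V(t) = 857 + 24.100 t and V(20.0) = 1339.0 gal.
Solute balance: dm/dt = 0 − Q_out C = −Q_out m/V(t).
Separate: dm/m = −Q_out dt/V(t) ⇒ ln(m/m₀) = −(Q_out/(Q_in−Q_out)) ln(V/V₀).
m = m₀ (V₀/V)^(Q_out/(Q_in−Q_out)) = 41.8 × (857/1339.0)^(1.0871) = 25.733 mg.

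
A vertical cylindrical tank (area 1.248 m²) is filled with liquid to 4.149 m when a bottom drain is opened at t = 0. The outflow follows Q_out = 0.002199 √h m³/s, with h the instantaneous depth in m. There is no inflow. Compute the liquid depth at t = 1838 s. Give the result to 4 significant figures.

A dh/dt = −Q_out = −0.002199 √h.
Separate and integrate: 2(√h − √h₀) = −(0.002199/A) t.
√h = √4.149 − 0.002199·1838/(2·1.248) = 2.03691 − 1.61930 = 0.417614.
h = 0.417614² = 0.174401 m.

0.1744 m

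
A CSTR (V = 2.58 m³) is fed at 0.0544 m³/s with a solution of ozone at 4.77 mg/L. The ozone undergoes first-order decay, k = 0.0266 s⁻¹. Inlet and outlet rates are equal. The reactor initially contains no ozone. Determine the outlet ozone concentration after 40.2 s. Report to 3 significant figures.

Accumulation = in − out − consumed: V dC/dt = Q C_in − Q C − k V C.
dC/dt = (Q/V) C_in − (Q/V + k) C; effective rate a = Q/V + k = 0.021085 + 0.0266 = 0.047685 s⁻¹.
C_ss = Q C_in/(Q + kV) = 2.1092 mg/L; C(t) = C_ss + (C₀ − C_ss) e^(−a t).
C(40.2) = 2.1092 + (-2.1092)·e^(−0.047685·40.2) = 2.1092 + (-2.1092)·0.14706 = 1.7990 mg/L.

1.80 mg/L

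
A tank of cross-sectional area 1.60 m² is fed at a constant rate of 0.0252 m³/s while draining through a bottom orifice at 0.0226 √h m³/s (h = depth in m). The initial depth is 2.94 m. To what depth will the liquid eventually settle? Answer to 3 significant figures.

A dh/dt = Q_in − 0.0226 √h. Steady state requires inflow = outflow:
Q_in = 0.0226 √h_ss ⇒ √h_ss = 0.0252/0.0226 = 1.1150.
h_ss = 1.1150² = 1.2433 m. (Since h₀ = 2.94 m > h_ss, the level will fall toward this value.)

1.24 m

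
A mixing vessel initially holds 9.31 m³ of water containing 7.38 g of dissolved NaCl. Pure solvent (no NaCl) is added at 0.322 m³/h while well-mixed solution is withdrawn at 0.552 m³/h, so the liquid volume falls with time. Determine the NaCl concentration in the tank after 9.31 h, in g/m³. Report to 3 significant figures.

0.550 g/m³

Let m(t) be the amount of NaCl. Volume: V(t) = V₀ + (Q_in − Q_out) t = 9.31 − 0.23000 t; V(9.31) = 7.1687 m³.
Species balance (pure solvent in): dm/dt = −Q_out · m/V(t).
Separate: dm/m = −Q_out dt/V(t) ⇒ ln(m/m₀) = −(Q_out/(Q_in−Q_out)) ln(V/V₀).
m = m₀ (V₀/V)^(Q_out/(Q_in−Q_out)) = 7.38 × (9.31/7.1687)^(-2.4000) = 3.9413 g.
C = m/V = 3.9413/7.1687 = 0.54979 g/m³.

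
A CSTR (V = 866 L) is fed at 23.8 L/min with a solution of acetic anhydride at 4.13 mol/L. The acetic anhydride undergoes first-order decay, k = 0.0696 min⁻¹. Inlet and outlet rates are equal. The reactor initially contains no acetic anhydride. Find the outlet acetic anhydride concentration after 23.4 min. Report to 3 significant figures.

1.05 mol/L

Species balance: V dC/dt = Q C_in − Q C − k V C.
dC/dt = (Q/V) C_in − (Q/V + k) C; effective rate a = Q/V + k = 0.027483 + 0.0696 = 0.097083 min⁻¹.
C_ss = Q C_in/(Q + kV) = 1.1691 mol/L; C(t) = C_ss + (C₀ − C_ss) e^(−a t).
C(23.4) = 1.1691 + (-1.1691)·e^(−0.097083·23.4) = 1.1691 + (-1.1691)·0.10313 = 1.0486 mol/L.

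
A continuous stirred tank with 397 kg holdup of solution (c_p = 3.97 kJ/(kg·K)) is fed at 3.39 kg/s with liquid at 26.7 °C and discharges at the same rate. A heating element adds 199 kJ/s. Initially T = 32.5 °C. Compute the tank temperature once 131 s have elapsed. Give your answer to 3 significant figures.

38.6 °C

M c_p dT/dt = ṁ c_p (T_in − T) + Q̇.
τ = M/ṁ = 117.11 s; T_ss = T_in + Q̇/(ṁ c_p) = 26.7 + 199/(3.39·3.97) = 41.486 °C.
Solution: T(t) = T_ss + (T₀ − T_ss) e^(−t/τ).
T(131) = 41.486 + (-8.9864)·e^(−131/117.11) = 41.486 + (-8.9864)·0.32673 = 38.550 °C.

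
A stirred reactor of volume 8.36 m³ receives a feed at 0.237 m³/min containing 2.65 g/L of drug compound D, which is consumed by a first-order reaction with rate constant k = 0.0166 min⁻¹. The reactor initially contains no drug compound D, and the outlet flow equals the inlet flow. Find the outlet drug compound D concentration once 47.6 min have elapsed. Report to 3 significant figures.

V dC/dt = Q(C_in − C) − k V C.
dC/dt = (Q/V) C_in − (Q/V + k) C; effective rate a = Q/V + k = 0.028349 + 0.0166 = 0.044949 min⁻¹.
C_ss = Q C_in/(Q + kV) = 1.6713 g/L; C(t) = C_ss + (C₀ − C_ss) e^(−a t).
C(47.6) = 1.6713 + (-1.6713)·e^(−0.044949·47.6) = 1.6713 + (-1.6713)·0.11770 = 1.4746 g/L.

1.47 g/L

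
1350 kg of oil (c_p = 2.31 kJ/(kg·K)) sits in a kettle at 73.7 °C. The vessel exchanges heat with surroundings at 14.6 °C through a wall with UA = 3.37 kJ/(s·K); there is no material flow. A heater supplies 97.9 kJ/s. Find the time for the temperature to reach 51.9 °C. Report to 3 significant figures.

1200 s

M c_p dT/dt = −UA(T − T_amb) + Q̇.
τ = M c_p/UA = 925.37 s; T_ss = T_amb + Q̇/UA = 14.6 + 97.9/3.37 = 43.650 °C.
T(t) = T_ss + (T₀ − T_ss)e^(−t/τ); set T = 51.9:
t = −τ ln[(T − T_ss)/(T₀ − T_ss)] = −925.37 · ln(0.27453) = 1196.2 s.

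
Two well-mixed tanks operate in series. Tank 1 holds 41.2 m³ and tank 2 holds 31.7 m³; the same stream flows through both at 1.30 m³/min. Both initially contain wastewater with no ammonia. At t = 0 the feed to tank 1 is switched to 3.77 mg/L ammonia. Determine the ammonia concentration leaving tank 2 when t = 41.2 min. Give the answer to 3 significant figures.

1.64 mg/L

Time constants: τᵢ = Vᵢ/Q for each well-mixed tank.
τ₁ = 41.2/1.30 = 31.692 min; τ₂ = 31.7/1.30 = 24.385 min.
Tank 1: C₁ = C_in(1 − e^(−t/τ₁)). Tank 2 (τ₁ ≠ τ₂): C₂ = C_in[1 − (τ₁ e^(−t/τ₁) − τ₂ e^(−t/τ₂))/(τ₁ − τ₂)].
At t = 41.2: e^(−t/τ₁) = 0.27253, e^(−t/τ₂) = 0.18460.
C₂ = 3.77·[1 − (31.692·0.27253 − 24.385·0.18460)/(7.3077)] = 3.77·0.43404 = 1.6363 mg/L.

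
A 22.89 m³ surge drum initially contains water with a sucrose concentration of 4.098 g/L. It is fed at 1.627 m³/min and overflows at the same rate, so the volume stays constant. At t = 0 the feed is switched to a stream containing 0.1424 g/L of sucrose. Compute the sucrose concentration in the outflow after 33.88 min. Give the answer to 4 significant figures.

Accumulation = in − out for the solute gives V dC/dt = Q(C_in − C).
Rewrite as dC/dt + C/τ = C_in/τ, τ = V/Q = 14.0688 min.
This is linear first-order; C(t) = C_in + (C₀ − C_in) e^(−t/τ).
C(33.88) = 0.1424 + (4.098 − 0.1424)·e^(−33.88/14.0688) = 0.1424 + (3.95560)·0.0899808 = 0.498328 g/L.

0.4983 g/L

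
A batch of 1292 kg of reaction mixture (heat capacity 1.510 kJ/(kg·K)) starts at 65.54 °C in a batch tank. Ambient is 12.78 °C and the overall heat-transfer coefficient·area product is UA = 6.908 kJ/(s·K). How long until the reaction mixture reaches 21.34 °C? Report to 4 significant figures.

513.6 s

M c_p dT/dt = −UA(T − T_amb).
τ = M c_p/UA = 282.415 s; T_ss = T_amb = 12.7800 °C.
T(t) = T_ss + (T₀ − T_ss)e^(−t/τ); set T = 21.34:
t = −τ ln[(T − T_ss)/(T₀ − T_ss)] = −282.415 · ln(0.162244) = 513.614 s.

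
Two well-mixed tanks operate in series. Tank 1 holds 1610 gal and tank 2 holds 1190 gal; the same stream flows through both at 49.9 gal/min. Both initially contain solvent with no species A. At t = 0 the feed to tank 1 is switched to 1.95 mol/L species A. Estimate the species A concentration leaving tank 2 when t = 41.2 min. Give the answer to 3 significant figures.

Time constants: τᵢ = Vᵢ/Q for each well-mixed tank.
τ₁ = 1610/49.9 = 32.265 min; τ₂ = 1190/49.9 = 23.848 min.
Tank 1: C₁ = C_in(1 − e^(−t/τ₁)). Tank 2 (τ₁ ≠ τ₂): C₂ = C_in[1 − (τ₁ e^(−t/τ₁) − τ₂ e^(−t/τ₂))/(τ₁ − τ₂)].
At t = 41.2: e^(−t/τ₁) = 0.27889, e^(−t/τ₂) = 0.17771.
C₂ = 1.95·[1 − (32.265·0.27889 − 23.848·0.17771)/(8.4168)] = 1.95·0.43443 = 0.84713 mol/L.

0.847 mol/L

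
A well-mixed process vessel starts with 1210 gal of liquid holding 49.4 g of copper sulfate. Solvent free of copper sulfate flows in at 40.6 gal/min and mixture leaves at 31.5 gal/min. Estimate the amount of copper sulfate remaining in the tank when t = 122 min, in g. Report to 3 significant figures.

5.19 g

Total volume: dV/dt = Q_in − Q_out = 9.1000 gal/min, so V(t) = 1210 + 9.1000 t and V(122) = 2320.2 gal.
Solute balance: dm/dt = 0 − Q_out C = −Q_out m/V(t).
Separate: dm/m = −Q_out dt/V(t) ⇒ ln(m/m₀) = −(Q_out/(Q_in−Q_out)) ln(V/V₀).
m = m₀ (V₀/V)^(Q_out/(Q_in−Q_out)) = 49.4 × (1210/2320.2)^(3.4615) = 5.1881 g.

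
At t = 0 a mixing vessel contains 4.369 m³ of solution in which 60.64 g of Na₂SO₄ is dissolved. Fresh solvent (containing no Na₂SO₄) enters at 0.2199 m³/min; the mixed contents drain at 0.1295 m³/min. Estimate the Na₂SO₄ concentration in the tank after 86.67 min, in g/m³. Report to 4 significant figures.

Let m(t) be the amount of Na₂SO₄. Volume: V(t) = V₀ + (Q_in − Q_out) t = 4.369 + 0.0904000 t; V(86.67) = 12.2040 m³.
Species balance (pure solvent in): dm/dt = −Q_out · m/V(t).
dm/m = −Q_out dt/(V₀ + 0.0904000 t); integrating gives ln(m/m₀) = −(Q_out/(Q_in−Q_out)) ln(V/V₀).
m = m₀ (V₀/V)^(Q_out/(Q_in−Q_out)) = 60.64 × (4.369/12.2040)^(1.43252) = 13.9214 g.
C = m/V = 13.9214/12.2040 = 1.14073 g/m³.

1.141 g/m³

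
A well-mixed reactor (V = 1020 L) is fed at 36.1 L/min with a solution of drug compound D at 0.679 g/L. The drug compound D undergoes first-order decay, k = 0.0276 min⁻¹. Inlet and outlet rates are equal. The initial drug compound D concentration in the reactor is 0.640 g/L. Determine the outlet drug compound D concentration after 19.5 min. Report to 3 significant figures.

V dC/dt = Q(C_in − C) − k V C.
dC/dt = (Q/V) C_in − (Q/V + k) C; effective rate a = Q/V + k = 0.035392 + 0.0276 = 0.062992 min⁻¹.
C_ss = Q C_in/(Q + kV) = 0.38150 g/L; C(t) = C_ss + (C₀ − C_ss) e^(−a t).
C(19.5) = 0.38150 + (0.25850)·e^(−0.062992·19.5) = 0.38150 + (0.25850)·0.29278 = 0.45718 g/L.

0.457 g/L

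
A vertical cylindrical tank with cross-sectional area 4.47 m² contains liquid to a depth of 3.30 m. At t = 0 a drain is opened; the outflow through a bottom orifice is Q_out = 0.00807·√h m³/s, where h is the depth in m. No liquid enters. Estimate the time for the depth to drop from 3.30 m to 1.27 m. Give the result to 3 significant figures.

Volume balance on the tank: A dh/dt = −0.00807 √h.
Separate and integrate: 2(√h − √h₀) = −(0.00807/A) t.
t = 2A(√h₀ − √h)/0.00807 = 2·4.47·(√3.30 − √1.27)/0.00807
  = 8.9400 × (1.8166 − 1.1269) / 0.00807 = 764.00 s.

764 s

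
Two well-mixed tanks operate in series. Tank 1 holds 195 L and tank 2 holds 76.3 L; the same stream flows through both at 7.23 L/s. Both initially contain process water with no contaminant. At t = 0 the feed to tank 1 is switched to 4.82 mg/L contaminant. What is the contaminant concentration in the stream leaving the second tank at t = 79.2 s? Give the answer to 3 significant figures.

4.40 mg/L

Time constants: τᵢ = Vᵢ/Q for each well-mixed tank.
τ₁ = 195/7.23 = 26.971 s; τ₂ = 76.3/7.23 = 10.553 s.
Tank 1: C₁ = C_in(1 − e^(−t/τ₁)). Tank 2 (τ₁ ≠ τ₂): C₂ = C_in[1 − (τ₁ e^(−t/τ₁) − τ₂ e^(−t/τ₂))/(τ₁ − τ₂)].
At t = 79.2: e^(−t/τ₁) = 0.053051, e^(−t/τ₂) = 0.00055044.
C₂ = 4.82·[1 − (26.971·0.053051 − 10.553·0.00055044)/(16.418)] = 4.82·0.91320 = 4.4016 mg/L.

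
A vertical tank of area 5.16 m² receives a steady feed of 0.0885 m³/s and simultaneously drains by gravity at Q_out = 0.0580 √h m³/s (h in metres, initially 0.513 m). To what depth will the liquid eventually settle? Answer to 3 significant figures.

Level balance: A dh/dt = 0.0885 − 0.0580 √h. Setting dh/dt = 0:
Q_in = 0.0580 √h_ss ⇒ √h_ss = 0.0885/0.0580 = 1.5259.
h_ss = 1.5259² = 2.3283 m. (Since h₀ = 0.513 m < h_ss, the level will rise toward this value.)

2.33 m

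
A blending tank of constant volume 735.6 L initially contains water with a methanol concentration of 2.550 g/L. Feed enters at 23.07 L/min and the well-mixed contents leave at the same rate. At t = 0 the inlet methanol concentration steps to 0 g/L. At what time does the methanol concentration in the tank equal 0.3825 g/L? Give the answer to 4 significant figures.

Species balance: V dC/dt = Q(C_in − C) ⇒ τ = V/Q = 31.8856 min.
C(t) = C_in + (C₀ − C_in) e^(−t/τ). Set C = 0.3825 and solve for t:
e^(−t/τ) = (C − C_in)/(C₀ − C_in) = (0.3825 − 0)/(2.550 − 0) = 0.150000
t = −τ ln(…) = 31.8856 × 1.89712 = 60.4907 min.

60.49 min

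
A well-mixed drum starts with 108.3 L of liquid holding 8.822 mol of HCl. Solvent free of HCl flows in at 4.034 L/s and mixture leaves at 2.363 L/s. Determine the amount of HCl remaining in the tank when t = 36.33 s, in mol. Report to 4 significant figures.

4.702 mol

Let m(t) be the amount of HCl. Volume: V(t) = V₀ + (Q_in − Q_out) t = 108.3 + 1.67100 t; V(36.33) = 169.007 L.
No HCl enters, so dm/dt = −Q_out · (m/V).
dm/m = −Q_out dt/(V₀ + 1.67100 t); integrating gives ln(m/m₀) = −(Q_out/(Q_in−Q_out)) ln(V/V₀).
m = m₀ (V₀/V)^(Q_out/(Q_in−Q_out)) = 8.822 × (108.3/169.007)^(1.41412) = 4.70164 mol.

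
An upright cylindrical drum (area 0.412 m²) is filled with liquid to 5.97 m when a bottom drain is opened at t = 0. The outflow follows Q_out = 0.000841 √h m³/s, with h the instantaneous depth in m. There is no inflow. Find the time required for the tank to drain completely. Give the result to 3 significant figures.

Mass balance (ρ constant): A dh/dt = −0.000841 √h.
Separate and integrate: 2(√h − √h₀) = −(0.000841/A) t.
Set h = 0: 2√h₀ = (0.000841/A) t_empty ⇒ t_empty = 2A√h₀/0.000841.
t_empty = 2·0.412·√5.97/0.000841 = 0.82400·2.4434/0.000841 = 2394.0 s.

2390 s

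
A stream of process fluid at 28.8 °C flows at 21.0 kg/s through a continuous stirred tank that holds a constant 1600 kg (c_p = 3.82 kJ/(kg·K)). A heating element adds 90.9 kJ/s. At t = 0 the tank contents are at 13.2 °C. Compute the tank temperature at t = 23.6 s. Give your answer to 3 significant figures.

Energy balance: M c_p dT/dt = ṁ c_p (T_in − T) + 90.9.
Rearrange: dT/dt = (T_ss − T)/τ with τ = M/ṁ = 76.190 s and T_ss = T_in + Q̇/(ṁ c_p) = 29.933 °C.
T approaches T_ss exponentially: T(t) = T_ss + (T₀ − T_ss) e^(−t/τ).
T(23.6) = 29.933 + (-16.733)·e^(−23.6/76.190) = 29.933 + (-16.733)·0.73363 = 17.657 °C.

17.7 °C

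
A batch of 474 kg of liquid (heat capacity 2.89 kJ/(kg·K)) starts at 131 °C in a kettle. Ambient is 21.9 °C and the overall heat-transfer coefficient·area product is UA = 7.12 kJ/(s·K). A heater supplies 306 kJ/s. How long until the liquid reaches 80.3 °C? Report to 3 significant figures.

280 s

Energy balance: M c_p dT/dt = −UA(T − T_amb) + Q̇.
τ = M c_p/UA = 192.40 s; T_ss = T_amb + Q̇/UA = 21.9 + 306/7.12 = 64.878 °C.
T(t) = T_ss + (T₀ − T_ss)e^(−t/τ); set T = 80.3:
t = −τ ln[(T − T_ss)/(T₀ − T_ss)] = −192.40 · ln(0.23324) = 280.07 s.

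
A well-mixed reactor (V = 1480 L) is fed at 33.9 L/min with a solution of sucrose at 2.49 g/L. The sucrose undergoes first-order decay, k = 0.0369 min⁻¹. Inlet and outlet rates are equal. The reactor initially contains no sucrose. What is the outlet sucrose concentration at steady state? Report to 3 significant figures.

Species balance: V dC/dt = Q C_in − Q C − k V C.
Steady state (dC/dt = 0): C_ss = Q C_in/(Q + kV) = C_in/(1 + kV/Q).
C_ss = 33.9·2.49/(33.9 + 0.0369·1480) = 84.411/88.512 = 0.95367 g/L.

0.954 g/L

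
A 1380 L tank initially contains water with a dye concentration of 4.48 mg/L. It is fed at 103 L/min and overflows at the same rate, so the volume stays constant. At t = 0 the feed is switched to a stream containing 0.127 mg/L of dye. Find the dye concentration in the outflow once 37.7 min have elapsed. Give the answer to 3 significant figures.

0.388 mg/L

Unsteady species balance (constant V, well mixed): V dC/dt = Q(C_in − C).
So dC/dt = (C_in − C)/τ with τ = V/Q = 1380/103 = 13.398 min.
Integrating: C(t) = C_in + (C₀ − C_in) e^(−t/τ).
C(37.7) = 0.127 + (4.48 − 0.127)·e^(−37.7/13.398) = 0.127 + (4.3530)·0.059974 = 0.38807 mg/L.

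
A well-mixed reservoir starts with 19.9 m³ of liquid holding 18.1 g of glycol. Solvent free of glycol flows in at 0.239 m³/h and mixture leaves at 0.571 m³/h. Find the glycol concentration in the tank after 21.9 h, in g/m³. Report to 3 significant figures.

Total volume: dV/dt = Q_in − Q_out = -0.33200 m³/h, so V(t) = 19.9 − 0.33200 t and V(21.9) = 12.629 m³.
No glycol enters, so dm/dt = −Q_out · (m/V).
Separate: dm/m = −Q_out dt/V(t) ⇒ ln(m/m₀) = −(Q_out/(Q_in−Q_out)) ln(V/V₀).
m = m₀ (V₀/V)^(Q_out/(Q_in−Q_out)) = 18.1 × (19.9/12.629)^(-1.7199) = 8.2802 g.
C = m/V = 8.2802/12.629 = 0.65564 g/m³.

0.656 g/m³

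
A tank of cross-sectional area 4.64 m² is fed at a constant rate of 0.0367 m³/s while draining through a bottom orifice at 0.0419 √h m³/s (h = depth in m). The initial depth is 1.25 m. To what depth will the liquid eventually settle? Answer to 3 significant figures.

Level balance: A dh/dt = 0.0367 − 0.0419 √h. Setting dh/dt = 0:
Q_in = 0.0419 √h_ss ⇒ √h_ss = 0.0367/0.0419 = 0.87589.
h_ss = 0.87589² = 0.76719 m. (Since h₀ = 1.25 m > h_ss, the level will fall toward this value.)

0.767 m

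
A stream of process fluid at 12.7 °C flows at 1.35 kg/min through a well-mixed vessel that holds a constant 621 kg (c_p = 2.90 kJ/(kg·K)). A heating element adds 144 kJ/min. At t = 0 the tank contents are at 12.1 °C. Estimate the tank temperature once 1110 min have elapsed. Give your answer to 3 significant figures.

46.1 °C

M c_p dT/dt = ṁ c_p (T_in − T) + Q̇.
τ = M/ṁ = 460.00 min; T_ss = T_in + Q̇/(ṁ c_p) = 12.7 + 144/(1.35·2.90) = 49.482 °C.
Integrating: T(t) = T_ss + (T₀ − T_ss) e^(−t/τ).
T(1110) = 49.482 + (-37.382)·e^(−1110/460.00) = 49.482 + (-37.382)·0.089542 = 46.134 °C.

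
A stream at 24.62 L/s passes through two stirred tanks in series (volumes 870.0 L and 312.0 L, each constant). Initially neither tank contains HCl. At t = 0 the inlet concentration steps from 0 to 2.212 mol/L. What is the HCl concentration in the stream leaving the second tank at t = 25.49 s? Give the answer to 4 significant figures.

Time constants: τᵢ = Vᵢ/Q for each well-mixed tank.
τ₁ = 870.0/24.62 = 35.3371 s; τ₂ = 312.0/24.62 = 12.6726 s.
Tank 1: C₁ = C_in(1 − e^(−t/τ₁)). Tank 2 (τ₁ ≠ τ₂): C₂ = C_in[1 − (τ₁ e^(−t/τ₁) − τ₂ e^(−t/τ₂))/(τ₁ − τ₂)].
At t = 25.49: e^(−t/τ₁) = 0.486102, e^(−t/τ₂) = 0.133798.
C₂ = 2.212·[1 − (35.3371·0.486102 − 12.6726·0.133798)/(22.6645)] = 2.212·0.316912 = 0.701009 mol/L.

0.7010 mol/L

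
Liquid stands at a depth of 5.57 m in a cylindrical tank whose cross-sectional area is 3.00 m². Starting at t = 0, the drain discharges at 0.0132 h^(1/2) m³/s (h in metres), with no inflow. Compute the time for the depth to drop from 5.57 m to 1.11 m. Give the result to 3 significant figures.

594 s

With no inflow, A dh/dt = −0.0132 √h.
Separate and integrate: 2(√h − √h₀) = −(0.0132/A) t.
t = 2A(√h₀ − √h)/0.0132 = 2·3.00·(√5.57 − √1.11)/0.0132
  = 6.0000 × (2.3601 − 1.0536) / 0.0132 = 593.87 s.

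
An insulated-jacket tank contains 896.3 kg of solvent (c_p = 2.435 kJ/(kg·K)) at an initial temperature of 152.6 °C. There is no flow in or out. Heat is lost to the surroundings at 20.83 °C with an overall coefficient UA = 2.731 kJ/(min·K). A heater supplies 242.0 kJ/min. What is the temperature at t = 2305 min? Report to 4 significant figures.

111.9 °C

Lumped-capacitance energy balance: M c_p dT/dt = UA(T_amb − T) + Q̇.
dT/dt = (T_ss − T)/τ with T_ss = T_amb + Q̇/UA = 20.83 + 242.0/2.731 = 109.442 °C, τ = M c_p/UA = 896.3·2.435/2.731 = 799.154 min.
This is linear first-order; T(t) = T_ss + (T₀ − T_ss) e^(−t/τ).
T(2305) = 109.442 + (43.1578)·0.0558940 = 111.854 °C.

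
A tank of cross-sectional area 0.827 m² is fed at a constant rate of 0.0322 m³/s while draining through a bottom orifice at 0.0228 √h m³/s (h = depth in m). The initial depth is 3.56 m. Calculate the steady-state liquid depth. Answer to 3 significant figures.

1.99 m

Unsteady balance on liquid volume: A dh/dt = Q_in − 0.0228 √h. At steady state dh/dt = 0:
Q_in = 0.0228 √h_ss ⇒ √h_ss = 0.0322/0.0228 = 1.4123.
h_ss = 1.4123² = 1.9945 m. (Since h₀ = 3.56 m > h_ss, the level will fall toward this value.)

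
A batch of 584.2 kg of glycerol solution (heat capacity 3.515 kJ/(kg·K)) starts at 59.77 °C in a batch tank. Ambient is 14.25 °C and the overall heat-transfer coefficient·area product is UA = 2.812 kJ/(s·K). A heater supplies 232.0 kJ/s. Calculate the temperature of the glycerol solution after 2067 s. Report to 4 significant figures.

94.57 °C

Energy balance: M c_p dT/dt = −UA(T − T_amb) + Q̇.
dT/dt = (T_ss − T)/τ with T_ss = T_amb + Q̇/UA = 14.25 + 232.0/2.812 = 96.7536 °C, τ = M c_p/UA = 584.2·3.515/2.812 = 730.250 s.
Solution: T(t) = T_ss + (T₀ − T_ss) e^(−t/τ).
T(2067) = 96.7536 + (-36.9836)·0.0589811 = 94.5722 °C.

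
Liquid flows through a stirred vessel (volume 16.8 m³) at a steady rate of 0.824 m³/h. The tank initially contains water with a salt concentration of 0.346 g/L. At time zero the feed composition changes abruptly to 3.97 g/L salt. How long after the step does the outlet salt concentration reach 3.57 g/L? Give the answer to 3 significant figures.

44.9 h

Species balance: V dC/dt = Q(C_in − C) ⇒ τ = V/Q = 20.388 h.
C(t) = C_in + (C₀ − C_in) e^(−t/τ). Set C = 3.57 and solve for t:
e^(−t/τ) = (C − C_in)/(C₀ − C_in) = (3.57 − 3.97)/(0.346 − 3.97) = 0.11038
t = −τ ln(…) = 20.388 × 2.2039 = 44.933 h.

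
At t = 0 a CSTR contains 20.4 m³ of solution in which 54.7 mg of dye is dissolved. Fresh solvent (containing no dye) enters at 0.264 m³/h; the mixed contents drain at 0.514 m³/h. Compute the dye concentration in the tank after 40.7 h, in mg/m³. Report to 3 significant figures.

1.29 mg/m³

Total volume: dV/dt = Q_in − Q_out = -0.25000 m³/h, so V(t) = 20.4 − 0.25000 t and V(40.7) = 10.225 m³.
Species balance (pure solvent in): dm/dt = −Q_out · m/V(t).
dm/m = −Q_out dt/(V₀ − 0.25000 t); integrating gives ln(m/m₀) = −(Q_out/(Q_in−Q_out)) ln(V/V₀).
m = m₀ (V₀/V)^(Q_out/(Q_in−Q_out)) = 54.7 × (20.4/10.225)^(-2.0560) = 13.221 mg.
C = m/V = 13.221/10.225 = 1.2930 mg/m³.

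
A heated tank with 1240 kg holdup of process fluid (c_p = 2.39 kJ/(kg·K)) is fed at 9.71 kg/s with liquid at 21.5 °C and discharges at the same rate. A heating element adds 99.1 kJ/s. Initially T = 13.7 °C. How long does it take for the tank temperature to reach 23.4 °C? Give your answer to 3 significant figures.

208 s

First-law balance (no shaft work): M c_p dT/dt = ṁ c_p (T_in − T) + 99.1.
τ = M/ṁ = 127.70 s; T_ss = T_in + Q̇/(ṁ c_p) = 25.770 °C.
T(t) = T_ss + (T₀ − T_ss) e^(−t/τ). Set T = 23.4:
e^(−t/τ) = (23.4 − 25.770)/(13.7 − 25.770) = 0.19637
t = −127.70 · ln(0.19637) = 207.87 s.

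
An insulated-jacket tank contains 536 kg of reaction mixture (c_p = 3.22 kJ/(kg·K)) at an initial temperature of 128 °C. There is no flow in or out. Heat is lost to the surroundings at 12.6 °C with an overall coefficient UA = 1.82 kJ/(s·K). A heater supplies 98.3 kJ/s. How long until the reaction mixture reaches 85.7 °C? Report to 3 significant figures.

First-law balance (no shaft work): M c_p dT/dt = −UA(T − T_amb) + Q̇.
τ = M c_p/UA = 948.31 s; T_ss = T_amb + Q̇/UA = 12.6 + 98.3/1.82 = 66.611 °C.
T(t) = T_ss + (T₀ − T_ss)e^(−t/τ); set T = 85.7:
t = −τ ln[(T − T_ss)/(T₀ − T_ss)] = −948.31 · ln(0.31095) = 1107.7 s.

1110 s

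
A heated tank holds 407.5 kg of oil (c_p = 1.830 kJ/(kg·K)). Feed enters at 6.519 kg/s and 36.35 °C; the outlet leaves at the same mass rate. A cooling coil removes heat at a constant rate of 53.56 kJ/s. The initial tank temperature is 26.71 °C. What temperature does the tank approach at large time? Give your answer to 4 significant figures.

31.86 °C

M c_p dT/dt = ṁ c_p (T_in − T) − Q̇.
At steady state dT/dt = 0 ⇒ T_ss = T_in − Q̇/(ṁ c_p) = 36.35 − 53.56/(6.519·1.830) = 31.8604 °C.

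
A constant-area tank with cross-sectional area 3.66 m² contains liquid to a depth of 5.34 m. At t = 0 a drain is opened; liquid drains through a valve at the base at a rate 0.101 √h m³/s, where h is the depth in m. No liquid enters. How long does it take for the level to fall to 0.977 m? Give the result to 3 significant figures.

95.8 s

With no inflow, A dh/dt = −0.101 √h.
This is separable: 2 d(√h)/dt = −0.101/A, so √h = √h₀ − (0.101/(2A)) t.
t = 2A(√h₀ − √h)/0.101 = 2·3.66·(√5.34 − √0.977)/0.101
  = 7.3200 × (2.3108 − 0.98843) / 0.101 = 95.842 s.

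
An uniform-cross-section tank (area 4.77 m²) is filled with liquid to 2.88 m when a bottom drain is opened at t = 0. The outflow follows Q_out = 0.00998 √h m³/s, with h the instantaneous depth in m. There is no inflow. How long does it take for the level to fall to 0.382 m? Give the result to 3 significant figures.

With no inflow, A dh/dt = −0.00998 √h.
∫ h^(−1/2) dh = −(0.00998/A) ∫ dt, giving 2√h = 2√h₀ − (0.00998/A) t.
t = 2A(√h₀ − √h)/0.00998 = 2·4.77·(√2.88 − √0.382)/0.00998
  = 9.5400 × (1.6971 − 0.61806) / 0.00998 = 1031.4 s.

1030 s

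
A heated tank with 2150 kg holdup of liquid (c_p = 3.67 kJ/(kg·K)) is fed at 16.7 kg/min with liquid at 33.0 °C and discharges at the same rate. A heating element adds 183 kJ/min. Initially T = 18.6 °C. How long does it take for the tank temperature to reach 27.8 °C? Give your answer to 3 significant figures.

97.0 min

M c_p dT/dt = ṁ c_p (T_in − T) + Q̇.
τ = M/ṁ = 128.74 min; T_ss = T_in + Q̇/(ṁ c_p) = 35.986 °C.
T(t) = T_ss + (T₀ − T_ss) e^(−t/τ). Set T = 27.8:
e^(−t/τ) = (27.8 − 35.986)/(18.6 − 35.986) = 0.47083
t = −128.74 · ln(0.47083) = 96.975 min.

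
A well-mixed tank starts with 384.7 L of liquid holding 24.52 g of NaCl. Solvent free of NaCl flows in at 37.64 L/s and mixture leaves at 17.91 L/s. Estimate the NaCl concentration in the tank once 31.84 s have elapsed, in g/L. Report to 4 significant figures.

Let m(t) be the amount of NaCl. Volume: V(t) = V₀ + (Q_in − Q_out) t = 384.7 + 19.7300 t; V(31.84) = 1012.90 L.
Species balance (pure solvent in): dm/dt = −Q_out · m/V(t).
Separate: dm/m = −Q_out dt/V(t) ⇒ ln(m/m₀) = −(Q_out/(Q_in−Q_out)) ln(V/V₀).
m = m₀ (V₀/V)^(Q_out/(Q_in−Q_out)) = 24.52 × (384.7/1012.90)^(0.907755) = 10.1826 g.
C = m/V = 10.1826/1012.90 = 0.0100529 g/L.

0.01005 g/L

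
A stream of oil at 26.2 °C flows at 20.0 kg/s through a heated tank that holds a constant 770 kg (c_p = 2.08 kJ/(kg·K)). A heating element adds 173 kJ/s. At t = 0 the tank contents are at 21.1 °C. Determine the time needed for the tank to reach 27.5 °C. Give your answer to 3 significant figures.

M c_p dT/dt = ṁ c_p (T_in − T) + Q̇.
τ = M/ṁ = 38.500 s; T_ss = T_in + Q̇/(ṁ c_p) = 30.359 °C.
T(t) = T_ss + (T₀ − T_ss) e^(−t/τ). Set T = 27.5:
e^(−t/τ) = (27.5 − 30.359)/(21.1 − 30.359) = 0.30875
t = −38.500 · ln(0.30875) = 45.246 s.

45.2 s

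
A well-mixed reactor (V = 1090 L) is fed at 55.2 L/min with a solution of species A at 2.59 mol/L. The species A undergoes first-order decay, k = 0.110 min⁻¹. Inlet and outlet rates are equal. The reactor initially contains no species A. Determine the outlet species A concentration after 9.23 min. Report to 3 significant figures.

0.631 mol/L

Species balance: V dC/dt = Q C_in − Q C − k V C.
dC/dt = (Q/V) C_in − (Q/V + k) C; effective rate a = Q/V + k = 0.050642 + 0.110 = 0.16064 min⁻¹.
C_ss = Q C_in/(Q + kV) = 0.81649 mol/L; C(t) = C_ss + (C₀ − C_ss) e^(−a t).
C(9.23) = 0.81649 + (-0.81649)·e^(−0.16064·9.23) = 0.81649 + (-0.81649)·0.22702 = 0.63114 mol/L.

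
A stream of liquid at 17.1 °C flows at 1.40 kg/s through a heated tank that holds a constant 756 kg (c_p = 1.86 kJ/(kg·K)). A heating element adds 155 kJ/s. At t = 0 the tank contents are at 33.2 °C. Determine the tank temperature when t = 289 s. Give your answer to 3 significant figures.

51.2 °C

First-law balance (no shaft work): M c_p dT/dt = ṁ c_p (T_in − T) + 155.
τ = M/ṁ = 540.00 s; T_ss = T_in + Q̇/(ṁ c_p) = 17.1 + 155/(1.40·1.86) = 76.624 °C.
T approaches T_ss exponentially: T(t) = T_ss + (T₀ − T_ss) e^(−t/τ).
T(289) = 76.624 + (-43.424)·e^(−289/540.00) = 76.624 + (-43.424)·0.58556 = 51.197 °C.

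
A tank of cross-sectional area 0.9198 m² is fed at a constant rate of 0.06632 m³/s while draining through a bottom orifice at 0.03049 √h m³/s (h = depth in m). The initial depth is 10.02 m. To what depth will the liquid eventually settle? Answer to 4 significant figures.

A dh/dt = Q_in − 0.03049 √h. Steady state requires inflow = outflow:
Q_in = 0.03049 √h_ss ⇒ √h_ss = 0.06632/0.03049 = 2.17514.
h_ss = 2.17514² = 4.73123 m. (Since h₀ = 10.02 m > h_ss, the level will fall toward this value.)

4.731 m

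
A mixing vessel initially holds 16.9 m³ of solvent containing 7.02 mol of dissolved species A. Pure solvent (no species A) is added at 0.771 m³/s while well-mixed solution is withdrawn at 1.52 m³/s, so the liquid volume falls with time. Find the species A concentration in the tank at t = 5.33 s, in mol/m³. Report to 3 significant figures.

0.315 mol/m³

Let m(t) be the amount of species A. Volume: V(t) = V₀ + (Q_in − Q_out) t = 16.9 − 0.74900 t; V(5.33) = 12.908 m³.
Species balance (pure solvent in): dm/dt = −Q_out · m/V(t).
Separate: dm/m = −Q_out dt/V(t) ⇒ ln(m/m₀) = −(Q_out/(Q_in−Q_out)) ln(V/V₀).
m = m₀ (V₀/V)^(Q_out/(Q_in−Q_out)) = 7.02 × (16.9/12.908)^(-2.0294) = 4.0629 mol.
C = m/V = 4.0629/12.908 = 0.31476 mol/m³.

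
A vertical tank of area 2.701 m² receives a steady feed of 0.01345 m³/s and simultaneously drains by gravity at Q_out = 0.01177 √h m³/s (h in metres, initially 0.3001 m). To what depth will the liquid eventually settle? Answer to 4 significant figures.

1.306 m

Level balance: A dh/dt = 0.01345 − 0.01177 √h. Setting dh/dt = 0:
Q_in = 0.01177 √h_ss ⇒ √h_ss = 0.01345/0.01177 = 1.14274.
h_ss = 1.14274² = 1.30585 m. (Since h₀ = 0.3001 m < h_ss, the level will rise toward this value.)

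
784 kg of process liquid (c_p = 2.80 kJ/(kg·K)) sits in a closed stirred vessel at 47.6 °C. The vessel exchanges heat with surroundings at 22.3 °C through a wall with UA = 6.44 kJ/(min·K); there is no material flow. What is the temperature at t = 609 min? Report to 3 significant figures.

First-law balance (no shaft work): M c_p dT/dt = −UA(T − T_amb).
dT/dt = (T_ss − T)/τ with T_ss = T_amb = 22.300 °C, τ = M c_p/UA = 784·2.80/6.44 = 340.87 min.
Integrating: T(t) = T_ss + (T₀ − T_ss) e^(−t/τ).
T(609) = 22.300 + (25.300)·0.16753 = 26.538 °C.

26.5 °C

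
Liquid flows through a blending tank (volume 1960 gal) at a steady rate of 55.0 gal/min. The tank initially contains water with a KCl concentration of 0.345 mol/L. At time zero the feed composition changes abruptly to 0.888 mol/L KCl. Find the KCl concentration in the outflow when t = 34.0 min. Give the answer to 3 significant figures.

Transient balance on the dissolved component: V dC/dt = Q(C_in − C).
Time constant τ = V/Q = 1960/55.0 = 35.636 min.
C approaches C_in exponentially: C(t) = C_in + (C₀ − C_in) e^(−t/τ).
C(34.0) = 0.888 + (0.345 − 0.888)·e^(−34.0/35.636) = 0.888 + (-0.54300)·0.38517 = 0.67886 mol/L.

0.679 mol/L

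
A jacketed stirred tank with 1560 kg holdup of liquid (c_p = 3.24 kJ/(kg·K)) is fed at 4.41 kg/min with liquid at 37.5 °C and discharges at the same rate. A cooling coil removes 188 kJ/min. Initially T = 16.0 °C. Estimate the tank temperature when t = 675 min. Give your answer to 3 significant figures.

23.1 °C

Unsteady energy balance on the tank contents: M c_p dT/dt = ṁ c_p (T_in − T) − 188.
τ = M/ṁ = 353.74 min; T_ss = T_in − Q̇/(ṁ c_p) = 37.5 − 188/(4.41·3.24) = 24.342 °C.
T approaches T_ss exponentially: T(t) = T_ss + (T₀ − T_ss) e^(−t/τ).
T(675) = 24.342 + (-8.3425)·e^(−675/353.74) = 24.342 + (-8.3425)·0.14835 = 23.105 °C.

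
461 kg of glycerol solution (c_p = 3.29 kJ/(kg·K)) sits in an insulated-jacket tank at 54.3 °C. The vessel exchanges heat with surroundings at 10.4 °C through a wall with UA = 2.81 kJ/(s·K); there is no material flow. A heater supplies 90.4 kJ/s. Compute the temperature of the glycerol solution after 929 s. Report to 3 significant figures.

44.7 °C

Lumped-capacitance energy balance: M c_p dT/dt = UA(T_amb − T) + Q̇.
dT/dt = (T_ss − T)/τ with T_ss = T_amb + Q̇/UA = 10.4 + 90.4/2.81 = 42.571 °C, τ = M c_p/UA = 461·3.29/2.81 = 539.75 s.
This is linear first-order; T(t) = T_ss + (T₀ − T_ss) e^(−t/τ).
T(929) = 42.571 + (11.729)·0.17886 = 44.669 °C.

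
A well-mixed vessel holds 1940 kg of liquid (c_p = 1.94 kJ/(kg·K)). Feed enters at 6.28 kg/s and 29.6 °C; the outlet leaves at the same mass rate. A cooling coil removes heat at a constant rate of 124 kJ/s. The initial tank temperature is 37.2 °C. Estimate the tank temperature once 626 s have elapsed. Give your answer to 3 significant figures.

Unsteady energy balance on the tank contents: M c_p dT/dt = ṁ c_p (T_in − T) − 124.
τ = M/ṁ = 308.92 s; T_ss = T_in − Q̇/(ṁ c_p) = 29.6 − 124/(6.28·1.94) = 19.422 °C.
T approaches T_ss exponentially: T(t) = T_ss + (T₀ − T_ss) e^(−t/τ).
T(626) = 19.422 + (17.778)·e^(−626/308.92) = 19.422 + (17.778)·0.13180 = 21.765 °C.

21.8 °C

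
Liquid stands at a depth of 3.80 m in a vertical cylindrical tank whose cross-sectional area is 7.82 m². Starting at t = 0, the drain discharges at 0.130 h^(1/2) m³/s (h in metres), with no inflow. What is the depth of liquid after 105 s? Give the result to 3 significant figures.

With no inflow, A dh/dt = −0.130 √h.
This is separable: 2 d(√h)/dt = −0.130/A, so √h = √h₀ − (0.130/(2A)) t.
√h = √3.80 − 0.130·105/(2·7.82) = 1.9494 − 0.87276 = 1.0766.
h = 1.0766² = 1.1591 m.

1.16 m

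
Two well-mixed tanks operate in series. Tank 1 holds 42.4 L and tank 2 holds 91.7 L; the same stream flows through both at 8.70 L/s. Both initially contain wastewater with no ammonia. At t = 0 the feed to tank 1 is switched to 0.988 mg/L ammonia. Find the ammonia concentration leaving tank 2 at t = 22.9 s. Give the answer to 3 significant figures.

Each tank obeys Vᵢ dCᵢ/dt = Q(Cᵢ₋₁ − Cᵢ), so τᵢ = Vᵢ/Q.
τ₁ = 42.4/8.70 = 4.8736 s; τ₂ = 91.7/8.70 = 10.540 s.
Tank 1: C₁ = C_in(1 − e^(−t/τ₁)). Tank 2 (τ₁ ≠ τ₂): C₂ = C_in[1 − (τ₁ e^(−t/τ₁) − τ₂ e^(−t/τ₂))/(τ₁ − τ₂)].
At t = 22.9: e^(−t/τ₁) = 0.0091060, e^(−t/τ₂) = 0.11388.
C₂ = 0.988·[1 − (4.8736·0.0091060 − 10.540·0.11388)/(-5.6667)] = 0.988·0.79601 = 0.78646 mg/L.

0.786 mg/L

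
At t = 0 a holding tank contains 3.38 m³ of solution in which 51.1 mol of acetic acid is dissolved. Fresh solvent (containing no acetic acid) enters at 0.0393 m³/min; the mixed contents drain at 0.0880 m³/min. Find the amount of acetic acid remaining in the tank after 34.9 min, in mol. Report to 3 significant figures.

Let m(t) be the amount of acetic acid. Volume: V(t) = V₀ + (Q_in − Q_out) t = 3.38 − 0.048700 t; V(34.9) = 1.6804 m³.
No acetic acid enters, so dm/dt = −Q_out · (m/V).
dm/m = −Q_out dt/(V₀ − 0.048700 t); integrating gives ln(m/m₀) = −(Q_out/(Q_in−Q_out)) ln(V/V₀).
m = m₀ (V₀/V)^(Q_out/(Q_in−Q_out)) = 51.1 × (3.38/1.6804)^(-1.8070) = 14.454 mol.

14.5 mol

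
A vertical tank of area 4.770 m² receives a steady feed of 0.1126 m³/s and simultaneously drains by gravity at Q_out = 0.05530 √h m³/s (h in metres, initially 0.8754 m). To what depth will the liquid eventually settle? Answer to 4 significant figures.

4.146 m

Level balance: A dh/dt = 0.1126 − 0.05530 √h. Setting dh/dt = 0:
Q_in = 0.05530 √h_ss ⇒ √h_ss = 0.1126/0.05530 = 2.03617.
h_ss = 2.03617² = 4.14597 m. (Since h₀ = 0.8754 m < h_ss, the level will rise toward this value.)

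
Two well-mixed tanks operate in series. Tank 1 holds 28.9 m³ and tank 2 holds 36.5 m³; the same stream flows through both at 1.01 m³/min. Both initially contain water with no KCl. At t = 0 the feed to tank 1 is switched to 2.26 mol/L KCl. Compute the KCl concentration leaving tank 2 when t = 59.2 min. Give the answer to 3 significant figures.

Species balance on tank i: dCᵢ/dt = (Cᵢ₋₁ − Cᵢ)/τᵢ with τᵢ = Vᵢ/Q.
τ₁ = 28.9/1.01 = 28.614 min; τ₂ = 36.5/1.01 = 36.139 min.
Tank 1: C₁ = C_in(1 − e^(−t/τ₁)). Tank 2 (τ₁ ≠ τ₂): C₂ = C_in[1 − (τ₁ e^(−t/τ₁) − τ₂ e^(−t/τ₂))/(τ₁ − τ₂)].
At t = 59.2: e^(−t/τ₁) = 0.12632, e^(−t/τ₂) = 0.19434.
C₂ = 2.26·[1 − (28.614·0.12632 − 36.139·0.19434)/(-7.5248)] = 2.26·0.54700 = 1.2362 mol/L.

1.24 mol/L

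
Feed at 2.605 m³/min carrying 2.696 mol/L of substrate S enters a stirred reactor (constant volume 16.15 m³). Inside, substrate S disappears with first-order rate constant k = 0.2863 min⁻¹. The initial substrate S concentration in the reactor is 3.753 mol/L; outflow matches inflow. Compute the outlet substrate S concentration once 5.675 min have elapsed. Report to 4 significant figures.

1.191 mol/L

V dC/dt = Q(C_in − C) − k V C.
dC/dt = (Q/V) C_in − (Q/V + k) C; effective rate a = Q/V + k = 0.161300 + 0.2863 = 0.447600 min⁻¹.
C_ss = Q C_in/(Q + kV) = 0.971549 mol/L; C(t) = C_ss + (C₀ − C_ss) e^(−a t).
C(5.675) = 0.971549 + (2.78145)·e^(−0.447600·5.675) = 0.971549 + (2.78145)·0.0788560 = 1.19088 mol/L.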